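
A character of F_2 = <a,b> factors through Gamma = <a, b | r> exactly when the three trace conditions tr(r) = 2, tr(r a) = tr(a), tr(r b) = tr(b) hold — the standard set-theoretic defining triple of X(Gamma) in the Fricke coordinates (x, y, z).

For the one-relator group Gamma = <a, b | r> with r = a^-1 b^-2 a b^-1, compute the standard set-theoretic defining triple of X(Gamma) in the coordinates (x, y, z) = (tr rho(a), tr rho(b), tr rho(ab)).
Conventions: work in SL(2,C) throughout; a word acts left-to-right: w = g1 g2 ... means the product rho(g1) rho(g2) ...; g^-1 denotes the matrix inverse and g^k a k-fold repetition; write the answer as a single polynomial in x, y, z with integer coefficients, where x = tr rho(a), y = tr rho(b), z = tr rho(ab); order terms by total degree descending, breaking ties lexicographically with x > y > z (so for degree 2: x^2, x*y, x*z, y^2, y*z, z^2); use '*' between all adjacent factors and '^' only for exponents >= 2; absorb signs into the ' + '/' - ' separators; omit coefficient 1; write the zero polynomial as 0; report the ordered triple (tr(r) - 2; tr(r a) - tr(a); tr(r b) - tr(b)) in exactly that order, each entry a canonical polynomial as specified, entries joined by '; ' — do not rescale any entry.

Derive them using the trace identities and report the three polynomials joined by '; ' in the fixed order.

x*y^2*z - x^2*y - y*z^2 + y - 2; x*y^3 - y^2*z - 2*x*y - x + z; y^2 - y - 2

trace(b^-1) = trace(b) = y
trace(b a b) = trace(b) * trace(a b) - trace(a)   [square of b] = y*z - x
trace(b a b a) = trace(b a) * trace(b a) - trace(1)   [split at a repeated b] = z^2 - 2
trace(a^-1 b a b) = trace(b a b) * trace(a) - trace(b a b a)   [inverse elimination on a] = x*y*z - x^2 - z^2 + 2
trace(a b^-1 a^-1 b) = trace(a^-1 b a) * trace(b) - trace(a^-1 b a b)   [inverse elimination on b] = -x*y*z + x^2 + y^2 + z^2 - 2
trace(b^-1 a b^-1 a^-1) = trace(a b^-1 a^-1) * trace(b) - trace(a b^-1 a^-1 b)   [inverse elimination on b] = x*y*z - x^2 - z^2 + 2
trace(a^-1 b^-2 a b^-1) = trace(b^-1 a b^-1 a^-1) * trace(b) - trace(b^-1 a b^-1 a^-1 b)   [inverse elimination on b] = x*y^2*z - x^2*y - y*z^2 + y
so trace(a b^-1) = trace(a) * trace(b) - trace(a b) = x*y - z
trace(b^-1 a b^-1) = trace(a b^-1) * trace(b) - trace(a) = x*y^2 - y*z - x
trace(b^-2 a b^-1) = trace(b^-1 a b^-1) * trace(b) - trace(b^-1 a) = x*y^3 - y^2*z - 2*x*y + z
trace(b^-2) = trace(b^-1) * trace(b) - trace(1) = y^2 - 2
assemble the triple (trace(r) - 2; trace(r a) - x; trace(r b) - y)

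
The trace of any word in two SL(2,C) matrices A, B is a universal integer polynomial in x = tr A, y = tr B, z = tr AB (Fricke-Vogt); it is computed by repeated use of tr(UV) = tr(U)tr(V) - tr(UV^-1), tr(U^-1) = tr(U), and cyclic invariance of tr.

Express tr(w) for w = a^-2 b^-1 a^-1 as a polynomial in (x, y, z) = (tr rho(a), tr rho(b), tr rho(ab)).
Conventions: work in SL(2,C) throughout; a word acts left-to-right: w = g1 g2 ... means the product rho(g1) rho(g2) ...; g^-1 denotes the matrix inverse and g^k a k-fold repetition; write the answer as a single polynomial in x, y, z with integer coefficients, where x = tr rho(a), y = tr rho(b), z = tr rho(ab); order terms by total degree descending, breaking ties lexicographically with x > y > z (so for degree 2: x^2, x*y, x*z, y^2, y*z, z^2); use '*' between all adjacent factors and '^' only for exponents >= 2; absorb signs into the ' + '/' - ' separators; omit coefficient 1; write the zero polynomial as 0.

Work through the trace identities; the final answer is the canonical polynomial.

x^2*z - x*y - z

trace(a^-1) = trace(a) = x
trace(a^-2) = trace(a^-1) * trace(a) - trace(1) = x^2 - 2
and trace(a^-3) = trace(a^-2) * trace(a) - trace(a^-1) = x^3 - 3*x
and trace(a^-1 b) = trace(b) * trace(a) - trace(b a) = x*y - z
trace(b a^-2) = trace(a^-1 b) * trace(a) - trace(a^-1 b a) = x^2*y - x*z - y
and trace(a^-3 b) = trace(b a^-2) * trace(a) - trace(b a^-1) = x^3*y - x^2*z - 2*x*y + z
and trace(a^-2 b^-1 a^-1) = trace(a^-3) * trace(b) - trace(a^-3 b) = x^2*z - x*y - z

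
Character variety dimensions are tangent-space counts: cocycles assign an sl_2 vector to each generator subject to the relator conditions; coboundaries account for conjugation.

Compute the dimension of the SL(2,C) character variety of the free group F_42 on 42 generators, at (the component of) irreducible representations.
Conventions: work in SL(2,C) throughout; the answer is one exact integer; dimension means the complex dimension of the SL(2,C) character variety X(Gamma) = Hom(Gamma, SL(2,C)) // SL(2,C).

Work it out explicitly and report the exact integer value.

123

Gamma = F_42 has 42 generators and no relators.
So Z^1 = (sl_2)^42 in full: dim Z^1 = 126.
At an irreducible rho the centralizer of the image in sl_2 is 0, so the coboundary map sl_2 -> Z^1 is injective: dim B^1 = 3.
dim X = dim H^1 = dim Z^1 - dim B^1 = 126 - 3 = 123.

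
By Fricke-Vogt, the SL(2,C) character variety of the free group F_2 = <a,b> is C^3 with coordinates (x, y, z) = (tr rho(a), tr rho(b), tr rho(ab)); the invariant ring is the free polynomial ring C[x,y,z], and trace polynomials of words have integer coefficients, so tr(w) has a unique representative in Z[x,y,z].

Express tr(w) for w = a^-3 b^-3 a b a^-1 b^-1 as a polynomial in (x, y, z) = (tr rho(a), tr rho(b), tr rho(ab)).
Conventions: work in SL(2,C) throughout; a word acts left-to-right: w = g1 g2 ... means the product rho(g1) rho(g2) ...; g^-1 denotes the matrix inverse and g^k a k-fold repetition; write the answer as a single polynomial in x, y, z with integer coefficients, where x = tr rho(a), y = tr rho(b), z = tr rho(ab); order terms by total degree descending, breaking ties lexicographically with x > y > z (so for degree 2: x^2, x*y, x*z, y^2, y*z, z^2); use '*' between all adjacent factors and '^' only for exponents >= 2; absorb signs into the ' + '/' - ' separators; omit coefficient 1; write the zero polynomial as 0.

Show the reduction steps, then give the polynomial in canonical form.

trace(b^-1) = trace(b) = y
apply: trace(b^-1 a) = trace(a) * trace(b) - trace(a b)  (eliminate b^-1) = x*y - z
apply: trace(b^-1 a^-1) = trace(b^-1) * trace(a) - trace(b^-1 a)  (eliminate a^-1) = z
use: trace(b^-2 a^-1) = trace(b^-1 a^-1) * trace(b) - trace(b^-1 a^-1 b)  (eliminate b^-1) = y*z - x
trace(a^-1 b^-3) = trace(b^-2 a^-1) * trace(b) - trace(b^-2 a^-1 b)  (eliminate b^-1) = y^2*z - x*y - z
apply: trace(a b a) = trace(a) * trace(b a) - trace(b)  (reduce the a square) = x*z - y
trace(b a b a) = trace(b a) * trace(b a) - trace(1)  (split on b) = z^2 - 2
use: trace(a b a b a) = trace(a) * trace(b a b a) - trace(b a b)  (reduce the a square) = x*z^2 - y*z - x
trace(a b a b a b) = trace(a b a b) * trace(a b) - trace(b a)  (split on a) = z^3 - 3*z
trace(b^-1 a b a b a) = trace(a b a b a) * trace(b) - trace(a b a b a b)  (eliminate b^-1) = x*y*z^2 - y^2*z - z^3 - x*y + 3*z
trace(a b a b a^-1 b^-1) = trace(b^-1 a b a b) * trace(a) - trace(b^-1 a b a b a)  (eliminate a^-1) = -x*y*z^2 + x^2*z + y^2*z + z^3 - 3*z
apply: trace(a^-1 b^-2 a b a b) = trace(a b a b a^-1 b^-1) * trace(b) - trace(a b a b a^-1)  (eliminate b^-1) = -x*y^2*z^2 + x^2*y*z + y^3*z + y*z^3 - 4*y*z + x
apply: trace(b^-2 a b a b^-1 a^-1) = trace(a^-1 b^-2 a b a) * trace(b) - trace(a^-1 b^-2 a b a b)  (eliminate b^-1) = x*y^2*z^2 - x^2*y*z - y^3*z - y*z^3 + x*y^2 + 3*y*z - x
use: trace(b^-1 a b a) = trace(a b a) * trace(b) - trace(a b a b)  (eliminate b^-1) = x*y*z - y^2 - z^2 + 2
apply: trace(a b a b^-2) = trace(b^-1 a b a) * trace(b) - trace(b^-1 a b a b)  (eliminate b^-1) = x*y^2*z - y^3 - y*z^2 - x*z + 3*y
trace(b^-2 a b a b^-1) = trace(a b a b^-2) * trace(b) - trace(a b a b^-1)  (eliminate b^-1) = x*y^3*z - y^4 - y^2*z^2 - 2*x*y*z + 4*y^2 + z^2 - 2
apply: trace(b^-2 a b a b^-1 a^-2) = trace(b^-2 a b a b^-1 a^-1) * trace(a) - trace(b^-2 a b a b^-1)  (eliminate a^-1) = x^2*y^2*z^2 - x^3*y*z - 2*x*y^3*z - x*y*z^3 + x^2*y^2 + y^4 + y^2*z^2 + 5*x*y*z - x^2 - 4*y^2 - z^2 + 2
trace(a b a b^-1 a^-1 b) = trace(b a b a b^-1) * trace(a) - trace(b a b a b^-1 a)  (eliminate a^-1) = -x*y*z^2 + x^2*z + y^2*z + z^3 - 3*z
trace(b^-1 a b a b^-1 a^-1) = trace(a b a b^-1 a^-1) * trace(b) - trace(a b a b^-1 a^-1 b)  (eliminate b^-1) = x*y*z^2 - x^2*z - y^2*z - z^3 + x*y + 3*z
trace(b^-1 a b a b^-1 a^-2) = trace(b^-1 a b a b^-1 a^-1) * trace(a) - trace(b^-1 a b a b^-1)  (eliminate a^-1) = x^2*y*z^2 - x^3*z - 2*x*y^2*z - x*z^3 + x^2*y + y^3 + y*z^2 + 4*x*z - 3*y
trace(b^-1 a^-2 b^-3 a b a) = trace(b^-2 a b a b^-1 a^-2) * trace(b) - trace(b^-2 a b a b^-1 a^-2 b)  (eliminate b^-1) = x^2*y^3*z^2 - x^3*y^2*z - 2*x*y^4*z - x*y^2*z^3 + x^2*y^3 - x^2*y*z^2 + y^5 + y^3*z^2 + x^3*z + 7*x*y^2*z + x*z^3 - 2*x^2*y - 5*y^3 - 2*y*z^2 - 4*x*z + 5*y
trace(a^-2 b^-3 a b a^-1 b^-1) = trace(b^-1 a^-2 b^-3 a b) * trace(a) - trace(b^-1 a^-2 b^-3 a b a)  (eliminate a^-1) = -x^2*y^3*z^2 + x^3*y^2*z + 2*x*y^4*z + x*y^2*z^3 - x^2*y^3 + x^2*y*z^2 - y^5 - y^3*z^2 - x^3*z - 6*x*y^2*z - x*z^3 + x^2*y + 5*y^3 + 2*y*z^2 + 3*x*z - 5*y
apply: trace(a b a^-1 b) = trace(b a b) * trace(a) - trace(b a b a)  (eliminate a^-1) = x*y*z - x^2 - z^2 + 2
trace(b^-1 a b a^-1) = trace(a b a^-1) * trace(b) - trace(a b a^-1 b)  (eliminate b^-1) = -x*y*z + x^2 + y^2 + z^2 - 2
apply: trace(a b a^-1 b^-2) = trace(b^-1 a b a^-1) * trace(b) - trace(b^-1 a b a^-1 b)  (eliminate b^-1) = -x*y^2*z + x^2*y + y^3 + y*z^2 - 3*y
trace(b^-2 a b a^-1 b^-1) = trace(a b a^-1 b^-2) * trace(b) - trace(a b a^-1 b^-1)  (eliminate b^-1) = -x*y^3*z + x^2*y^2 + y^4 + y^2*z^2 + x*y*z - x^2 - 4*y^2 - z^2 + 2
trace(a^2) = trace(a) * trace(a) - trace(1)  (reduce the a square) = x^2 - 2
trace(b a^2 b) = trace(b) * trace(a^2 b) - trace(a^2)  (reduce the b square) = x*y*z - x^2 - y^2 + 2
use: trace(a b a^-1 b a) = trace(b a^2 b) * trace(a) - trace(b a^2 b a)  (eliminate a^-1) = x^2*y*z - x^3 - x*y^2 - x*z^2 + y*z + 3*x
trace(b a b a b) = trace(b) * trace(a b a b) - trace(a b a)  (reduce the b square) = y*z^2 - x*z - y
trace(a b a^-1 b a b) = trace(b a b a b) * trace(a) - trace(b a b a b a)  (eliminate a^-1) = x*y*z^2 - x^2*z - z^3 - x*y + 3*z
apply: trace(a b^-1 a b a^-1 b) = trace(a b a^-1 b a) * trace(b) - trace(a b a^-1 b a b)  (eliminate b^-1) = x^2*y^2*z - x^3*y - x*y^3 - 2*x*y*z^2 + x^2*z + y^2*z + z^3 + 4*x*y - 3*z
trace(a b a^-1 b^-1 a b^-1) = trace(a b^-1 a b a^-1) * trace(b) - trace(a b^-1 a b a^-1 b)  (eliminate b^-1) = -x^2*y^2*z + x^3*y + x*y^3 + 2*x*y*z^2 - x^2*z - y^2*z - z^3 - 3*x*y + 3*z
trace(a^2 b a) = trace(a) * trace(a b a) - trace(a b)  (reduce the a square) = x^2*z - x*y - z
use: trace(b^-1 a^2 b a) = trace(a^2 b a) * trace(b) - trace(a^2 b a b)  (eliminate b^-1) = x^2*y*z - x*y^2 - x*z^2 + x
trace(a b a^-1 b^-1 a) = trace(b^-1 a^2 b) * trace(a) - trace(b^-1 a^2 b a)  (eliminate a^-1) = -x^2*y*z + x^3 + x*y^2 + x*z^2 - 3*x
trace(b^-2 a b a^-1 b^-1 a) = trace(a b a^-1 b^-1 a b^-1) * trace(b) - trace(a b a^-1 b^-1 a)  (eliminate b^-1) = -x^2*y^3*z + x^3*y^2 + x*y^4 + 2*x*y^2*z^2 - y^3*z - y*z^3 - x^3 - 4*x*y^2 - x*z^2 + 3*y*z + 3*x
apply: trace(b^-2 a b a^-1 b^-1 a^-1) = trace(b^-2 a b a^-1 b^-1) * trace(a) - trace(b^-2 a b a^-1 b^-1 a)  (eliminate a^-1) = -x*y^2*z^2 + x^2*y*z + y^3*z + y*z^3 - 3*y*z - x
trace(a^-1 b^-3 a b a^-1 b^-1) = trace(b^-2 a b a^-1 b^-1 a^-1) * trace(b) - trace(b^-2 a b a^-1 b^-1 a^-1 b)  (eliminate b^-1) = -x*y^3*z^2 + x^2*y^2*z + y^4*z + y^2*z^3 + x*y*z^2 - x^2*z - 4*y^2*z - z^3 - x*y + 3*z
trace(a^-3 b^-3 a b a^-1 b^-1) = trace(a^-2 b^-3 a b a^-1 b^-1) * trace(a) - trace(a^-2 b^-3 a b a^-1 b^-1 a)  (eliminate a^-1) = -x^3*y^3*z^2 + x^4*y^2*z + 2*x^2*y^4*z + x^2*y^2*z^3 - x^3*y^3 + x^3*y*z^2 - x*y^5 - x^4*z - 7*x^2*y^2*z - x^2*z^3 - y^4*z - y^2*z^3 + x^3*y + 5*x*y^3 + x*y*z^2 + 4*x^2*z + 4*y^2*z + z^3 - 4*x*y - 3*z

-x^3*y^3*z^2 + x^4*y^2*z + 2*x^2*y^4*z + x^2*y^2*z^3 - x^3*y^3 + x^3*y*z^2 - x*y^5 - x^4*z - 7*x^2*y^2*z - x^2*z^3 - y^4*z - y^2*z^3 + x^3*y + 5*x*y^3 + x*y*z^2 + 4*x^2*z + 4*y^2*z + z^3 - 4*x*y - 3*z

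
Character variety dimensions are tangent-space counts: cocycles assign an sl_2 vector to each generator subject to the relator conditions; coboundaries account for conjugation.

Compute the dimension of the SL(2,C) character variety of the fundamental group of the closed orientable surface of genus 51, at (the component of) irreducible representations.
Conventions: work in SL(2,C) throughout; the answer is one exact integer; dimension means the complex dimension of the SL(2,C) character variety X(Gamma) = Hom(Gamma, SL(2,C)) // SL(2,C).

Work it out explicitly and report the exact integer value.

300

The genus-51 surface group: 2g = 102 generators, one relator prod [a_i, b_i].
A cocycle assigns one sl_2 vector per generator subject to the relator condition d_2(z) = 0: dim of the unconstrained space is 3*2g = 306.
At an irreducible rho, H^2 = coker(d_2) vanishes (Poincare duality: H^2 is dual to H^0 = invariants = 0), so d_2 is surjective onto sl_2 and dim Z^1 = 306 - 3 = 303.
As always at irreducible rho, dim B^1 = 3.
dim X = dim H^1 = 303 - 3 = 300.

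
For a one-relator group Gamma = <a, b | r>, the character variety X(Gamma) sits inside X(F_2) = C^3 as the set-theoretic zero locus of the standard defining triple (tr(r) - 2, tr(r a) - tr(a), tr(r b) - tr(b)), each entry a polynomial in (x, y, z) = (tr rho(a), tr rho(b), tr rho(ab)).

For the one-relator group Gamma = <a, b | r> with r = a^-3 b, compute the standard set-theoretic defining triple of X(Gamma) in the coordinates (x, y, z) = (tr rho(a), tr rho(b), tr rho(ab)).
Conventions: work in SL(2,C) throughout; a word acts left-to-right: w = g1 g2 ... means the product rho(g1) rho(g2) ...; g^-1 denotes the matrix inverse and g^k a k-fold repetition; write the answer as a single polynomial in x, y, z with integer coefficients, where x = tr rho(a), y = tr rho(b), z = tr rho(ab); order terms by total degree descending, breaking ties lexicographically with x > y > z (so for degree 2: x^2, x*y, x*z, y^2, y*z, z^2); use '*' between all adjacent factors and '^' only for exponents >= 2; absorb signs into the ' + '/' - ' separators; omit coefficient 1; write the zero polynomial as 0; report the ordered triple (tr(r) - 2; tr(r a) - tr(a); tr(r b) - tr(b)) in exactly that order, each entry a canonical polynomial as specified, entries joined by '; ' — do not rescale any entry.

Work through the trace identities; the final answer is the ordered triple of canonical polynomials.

tr(b a^-1) = tr(b) * tr(a) - tr(b a)  (eliminate a^-1) = x*y - z
tr(a^-1 b a^-1) = tr(b a^-1) * tr(a) - tr(b)  (eliminate a^-1) = x^2*y - x*z - y
tr(a^-3 b) = tr(a^-1 b a^-1) * tr(a) - tr(a^-1 b)  (eliminate a^-1) = x^3*y - x^2*z - 2*x*y + z
tr(b^2) = tr(b) * tr(b) - tr(1) = y^2 - 2
tr(b^2 a) = tr(b) * tr(a b) - tr(a) = y*z - x
tr(b^2 a^-1) = tr(b^2) * tr(a) - tr(b^2 a) = x*y^2 - y*z - x
tr(a^-2 b^2) = tr(b^2 a^-1) * tr(a) - tr(b^2) = x^2*y^2 - x*y*z - x^2 - y^2 + 2
tr(a^-3 b^2) = tr(a^-2 b^2) * tr(a) - tr(a^-2 b^2 a) = x^3*y^2 - x^2*y*z - x^3 - 2*x*y^2 + y*z + 3*x
assemble the triple (tr(r) - 2; tr(r a) - x; tr(r b) - y)

x^3*y - x^2*z - 2*x*y + z - 2; x^2*y - x*z - x - y; x^3*y^2 - x^2*y*z - x^3 - 2*x*y^2 + y*z + 3*x - y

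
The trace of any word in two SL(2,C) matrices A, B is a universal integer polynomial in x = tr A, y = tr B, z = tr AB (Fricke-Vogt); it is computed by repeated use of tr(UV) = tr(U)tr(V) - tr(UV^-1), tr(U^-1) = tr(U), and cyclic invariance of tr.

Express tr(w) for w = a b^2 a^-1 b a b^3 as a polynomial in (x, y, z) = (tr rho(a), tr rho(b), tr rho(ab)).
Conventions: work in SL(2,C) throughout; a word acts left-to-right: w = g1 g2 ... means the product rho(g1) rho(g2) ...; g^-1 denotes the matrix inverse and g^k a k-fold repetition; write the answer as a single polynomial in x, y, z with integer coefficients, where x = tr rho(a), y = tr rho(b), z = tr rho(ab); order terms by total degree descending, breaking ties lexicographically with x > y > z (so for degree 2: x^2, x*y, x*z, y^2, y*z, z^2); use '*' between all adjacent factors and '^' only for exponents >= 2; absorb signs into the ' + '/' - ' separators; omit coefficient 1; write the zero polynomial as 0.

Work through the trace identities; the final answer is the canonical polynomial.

trace(a b a b) = trace(a b)*trace(a b) - trace(1)  (split on a) = z^2 - 2
so trace(a b a) = trace(a)*trace(b a) - trace(b)  (reduce the a square) = x*z - y
trace(a b^2 a b) = trace(b)*trace(a b a b) - trace(a b a)  (reduce the b square) = y*z^2 - x*z - y
so trace(b^2 a) = trace(b)*trace(a b) - trace(a)  (reduce the b square) = y*z - x
so trace(b^2) = trace(b)*trace(b) - trace(1)  (reduce the b square) = y^2 - 2
reduce: trace(a b^2 a) = trace(a)*trace(b^2 a) - trace(b^2)  (reduce the a square) = x*y*z - x^2 - y^2 + 2
trace(a b^2 a b^2) = trace(b)*trace(a b^2 a b) - trace(a b^2 a)  (reduce the b square) = y^2*z^2 - 2*x*y*z + x^2 - 2
so trace(a b^3 a b^2) = trace(b)*trace(a b^2 a b^2) - trace(a b^2 a b)  (reduce the b square) = y^3*z^2 - 2*x*y^2*z + x^2*y - y*z^2 + x*z - y
so trace(a b^3 a b) = trace(b)*trace(a b a b^2) - trace(a b a b)  (reduce the b square) = y^2*z^2 - x*y*z - y^2 - z^2 + 2
so trace(b a b^3 a b^2) = trace(b)*trace(a b^3 a b^2) - trace(a b^3 a b)  (reduce the b square) = y^4*z^2 - 2*x*y^3*z + x^2*y^2 - 2*y^2*z^2 + 2*x*y*z + z^2 - 2
so trace(a b a b a b) = trace(b a b a)*trace(b a) - trace(a b)  (split on b) = z^3 - 3*z
reduce: trace(a b a b a) = trace(a)*trace(b a b a) - trace(b a b)  (reduce the a square) = x*z^2 - y*z - x
trace(a b a b^2 a b) = trace(b)*trace(a b a b a b) - trace(a b a b a)  (reduce the b square) = y*z^3 - x*z^2 - 2*y*z + x
trace(a^2 b a) = trace(a)*trace(a b a) - trace(a b)  (reduce the a square) = x^2*z - x*y - z
trace(a b a b^2 a) = trace(b)*trace(a^2 b a b) - trace(a^2 b a)  (reduce the b square) = x*y*z^2 - x^2*z - y^2*z + z
trace(a b^2 a b a b^2) = trace(b)*trace(a b a b^2 a b) - trace(a b a b^2 a)  (reduce the b square) = y^2*z^3 - 2*x*y*z^2 + x^2*z - y^2*z + x*y - z
reduce: trace(b a b^3 a b^2 a) = trace(b)*trace(a b^2 a b a b^2) - trace(a b^2 a b a b)  (reduce the b square) = y^3*z^3 - 2*x*y^2*z^2 + x^2*y*z - y^3*z - y*z^3 + x*y^2 + x*z^2 + y*z - x
trace(a b^2 a^-1 b a b^3) = trace(b a b^3 a b^2)*trace(a) - trace(b a b^3 a b^2 a)  (eliminate a^-1) = x*y^4*z^2 - 2*x^2*y^3*z - y^3*z^3 + x^3*y^2 + x^2*y*z + y^3*z + y*z^3 - x*y^2 - y*z - x

x*y^4*z^2 - 2*x^2*y^3*z - y^3*z^3 + x^3*y^2 + x^2*y*z + y^3*z + y*z^3 - x*y^2 - y*z - x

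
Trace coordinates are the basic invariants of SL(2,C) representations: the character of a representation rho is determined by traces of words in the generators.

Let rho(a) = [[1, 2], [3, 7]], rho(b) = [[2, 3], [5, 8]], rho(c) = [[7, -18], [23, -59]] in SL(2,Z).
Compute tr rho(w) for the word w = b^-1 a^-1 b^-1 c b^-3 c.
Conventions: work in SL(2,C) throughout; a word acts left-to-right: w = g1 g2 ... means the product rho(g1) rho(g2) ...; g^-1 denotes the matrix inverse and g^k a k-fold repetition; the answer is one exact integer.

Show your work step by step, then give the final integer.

9707474

rho(b^-1) = [[8, -3], [-5, 2]]
... * rho(a^-1) = [[7, -2], [-3, 1]]  ->  [[65, -19], [-41, 12]]
... * rho(b^-1) = [[8, -3], [-5, 2]]  ->  [[615, -233], [-388, 147]]
... * rho(c) = [[7, -18], [23, -59]]  ->  [[-1054, 2677], [665, -1689]]
... * rho(b^-1) = [[8, -3], [-5, 2]]  ->  [[-21817, 8516], [13765, -5373]]
... * rho(b^-1) = [[8, -3], [-5, 2]]  ->  [[-217116, 82483], [136985, -52041]]
... * rho(b^-1) = [[8, -3], [-5, 2]]  ->  [[-2149343, 816314], [1356085, -515037]]
... * rho(c) = [[7, -18], [23, -59]]  ->  [[3729821, -9474352], [-2353256, 5977653]]
tr = 3729821 + 5977653 = 9707474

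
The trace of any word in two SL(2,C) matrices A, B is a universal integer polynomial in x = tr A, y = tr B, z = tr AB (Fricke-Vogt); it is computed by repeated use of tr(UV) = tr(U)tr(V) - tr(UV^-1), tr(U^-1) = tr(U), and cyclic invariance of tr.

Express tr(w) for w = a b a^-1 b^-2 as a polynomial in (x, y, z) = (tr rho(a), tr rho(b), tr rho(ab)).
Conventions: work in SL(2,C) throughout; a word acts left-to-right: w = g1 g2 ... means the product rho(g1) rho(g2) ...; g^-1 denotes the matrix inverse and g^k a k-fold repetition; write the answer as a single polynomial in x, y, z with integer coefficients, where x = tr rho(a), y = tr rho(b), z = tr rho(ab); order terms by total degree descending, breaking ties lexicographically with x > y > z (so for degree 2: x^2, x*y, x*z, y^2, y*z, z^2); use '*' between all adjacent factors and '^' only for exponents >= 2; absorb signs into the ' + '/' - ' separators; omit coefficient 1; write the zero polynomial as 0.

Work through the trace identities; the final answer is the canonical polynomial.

-x*y^2*z + x^2*y + y^3 + y*z^2 - 3*y

and tr(b a b) = tr(b)*tr(a b) - tr(a)  (reduce the b square) = y*z - x
and tr(b a b a) = tr(b a)*tr(b a) - tr(1)  (split on b) = z^2 - 2
and tr(a b a^-1 b) = tr(b a b)*tr(a) - tr(b a b a)  (eliminate a^-1) = x*y*z - x^2 - z^2 + 2
and tr(a b a^-1 b^-1) = tr(a b a^-1)*tr(b) - tr(a b a^-1 b)  (eliminate b^-1) = -x*y*z + x^2 + y^2 + z^2 - 2
tr(a b a^-1 b^-2) = tr(a b a^-1 b^-1)*tr(b) - tr(a b a^-1)  (eliminate b^-1) = -x*y^2*z + x^2*y + y^3 + y*z^2 - 3*y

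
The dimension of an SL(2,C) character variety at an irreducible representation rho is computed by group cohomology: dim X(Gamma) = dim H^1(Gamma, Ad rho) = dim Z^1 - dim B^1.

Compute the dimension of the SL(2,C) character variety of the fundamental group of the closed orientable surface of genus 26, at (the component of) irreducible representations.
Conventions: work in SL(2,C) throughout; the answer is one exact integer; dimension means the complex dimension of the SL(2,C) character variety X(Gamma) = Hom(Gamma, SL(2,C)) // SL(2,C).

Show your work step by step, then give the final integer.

pi_1 of the closed genus-26 surface has 52 generators bound by the single product-of-commutators relator.
Unconstrained cocycle data is one sl_2 vector per generator (156 dimensions), cut by the relator condition d_2(z) = 0.
At an irreducible rho, H^2 = coker(d_2) vanishes (Poincare duality: H^2 is dual to H^0 = invariants = 0), so d_2 is surjective onto sl_2 and dim Z^1 = 156 - 3 = 153.
As always at irreducible rho, dim B^1 = 3.
Hence dim X = 153 - 3 = 150.

150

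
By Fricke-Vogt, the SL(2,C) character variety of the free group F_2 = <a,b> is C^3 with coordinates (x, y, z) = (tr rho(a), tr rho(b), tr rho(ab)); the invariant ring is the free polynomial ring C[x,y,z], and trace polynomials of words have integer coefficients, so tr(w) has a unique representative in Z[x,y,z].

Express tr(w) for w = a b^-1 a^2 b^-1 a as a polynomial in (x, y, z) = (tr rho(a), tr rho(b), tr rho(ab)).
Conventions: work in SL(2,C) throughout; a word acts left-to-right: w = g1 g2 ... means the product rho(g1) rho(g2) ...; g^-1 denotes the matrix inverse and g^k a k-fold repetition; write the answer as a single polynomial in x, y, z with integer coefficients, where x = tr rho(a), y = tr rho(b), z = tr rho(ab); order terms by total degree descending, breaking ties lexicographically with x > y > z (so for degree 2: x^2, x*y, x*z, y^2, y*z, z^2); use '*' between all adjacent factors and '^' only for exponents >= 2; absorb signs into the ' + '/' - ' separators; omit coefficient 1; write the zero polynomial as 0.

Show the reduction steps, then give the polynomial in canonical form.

x^4*y^2 - 2*x^3*y*z - 2*x^2*y^2 + x^2*z^2 + 2*x*y*z + y^2 - 2

trace(a^2) = trace(a)*trace(a) - trace(1)  (reduce the a square) = x^2 - 2
trace(a^3) = trace(a)*trace(a^2) - trace(a)  (reduce the a square) = x^3 - 3*x
trace(a^4) = trace(a)*trace(a^3) - trace(a^2)  (reduce the a square) = x^4 - 4*x^2 + 2
trace(b a^2) = trace(a)*trace(b a) - trace(b)  (reduce the a square) = x*z - y
trace(a b a^2) = trace(a)*trace(b a^2) - trace(b a)  (reduce the a square) = x^2*z - x*y - z
trace(a^4 b) = trace(a)*trace(a b a^2) - trace(a b a)  (reduce the a square) = x^3*z - x^2*y - 2*x*z + y
trace(a^2 b^-1 a^2) = trace(a^4)*trace(b) - trace(a^4 b)  (eliminate b^-1) = x^4*y - x^3*z - 3*x^2*y + 2*x*z + y
trace(b a b a) = trace(a b)*trace(a b) - trace(1)  (split on a) = z^2 - 2
trace(b a b) = trace(b)*trace(a b) - trace(a)  (reduce the b square) = y*z - x
trace(b a^2 b a) = trace(a)*trace(b a b a) - trace(b a b)  (reduce the a square) = x*z^2 - y*z - x
trace(b^2) = trace(b)*trace(b) - trace(1)  (reduce the b square) = y^2 - 2
trace(b a^2 b) = trace(a)*trace(b^2 a) - trace(b^2)  (reduce the a square) = x*y*z - x^2 - y^2 + 2
trace(a^2 b a^2 b) = trace(a)*trace(b a^2 b a) - trace(b a^2 b)  (reduce the a square) = x^2*z^2 - 2*x*y*z + y^2 - 2
trace(a^2 b^-1 a^2 b) = trace(a^2 b a^2)*trace(b) - trace(a^2 b a^2 b)  (eliminate b^-1) = x^3*y*z - x^2*y^2 - x^2*z^2 + 2
trace(a b^-1 a^2 b^-1 a) = trace(a^2 b^-1 a^2)*trace(b) - trace(a^2 b^-1 a^2 b)  (eliminate b^-1) = x^4*y^2 - 2*x^3*y*z - 2*x^2*y^2 + x^2*z^2 + 2*x*y*z + y^2 - 2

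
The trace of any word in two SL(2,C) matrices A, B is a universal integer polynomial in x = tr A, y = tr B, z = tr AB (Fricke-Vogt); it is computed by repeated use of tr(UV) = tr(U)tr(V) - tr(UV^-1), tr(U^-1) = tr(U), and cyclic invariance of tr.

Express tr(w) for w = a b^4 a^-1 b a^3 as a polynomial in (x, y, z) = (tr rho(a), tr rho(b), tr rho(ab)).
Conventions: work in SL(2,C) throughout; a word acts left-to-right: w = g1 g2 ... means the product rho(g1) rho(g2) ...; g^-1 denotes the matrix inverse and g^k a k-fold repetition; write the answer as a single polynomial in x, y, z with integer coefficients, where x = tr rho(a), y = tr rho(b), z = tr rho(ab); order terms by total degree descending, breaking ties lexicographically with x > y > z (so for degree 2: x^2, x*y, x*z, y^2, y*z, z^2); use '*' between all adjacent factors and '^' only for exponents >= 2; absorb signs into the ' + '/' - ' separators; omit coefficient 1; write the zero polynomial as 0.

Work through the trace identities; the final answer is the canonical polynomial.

tr(b a^2) = tr(a)*tr(b a) - tr(b) = x*z - y
so tr(a^3 b) = tr(a)*tr(b a^2) - tr(b a) = x^2*z - x*y - z
tr(a^2) = tr(a)*tr(a) - tr(1) = x^2 - 2
so tr(a^3) = tr(a)*tr(a^2) - tr(a) = x^3 - 3*x
reduce: tr(a^3 b^2) = tr(b)*tr(a^3 b) - tr(a^3) = x^2*y*z - x^3 - x*y^2 - y*z + 3*x
tr(a^3 b^3) = tr(b)*tr(a^3 b^2) - tr(a^3 b) = x^2*y^2*z - x^3*y - x*y^3 - x^2*z - y^2*z + 4*x*y + z
tr(a b^4 a^2) = tr(b)*tr(a^3 b^3) - tr(a^3 b^2) = x^2*y^3*z - x^3*y^2 - x*y^4 - 2*x^2*y*z - y^3*z + x^3 + 5*x*y^2 + 2*y*z - 3*x
reduce: tr(a b^2) = tr(b)*tr(a b) - tr(a) = y*z - x
so tr(b^2 a b) = tr(b)*tr(a b^2) - tr(a b) = y^2*z - x*y - z
tr(b^4 a) = tr(b)*tr(b^2 a b) - tr(b^2 a) = y^3*z - x*y^2 - 2*y*z + x
so tr(b^2) = tr(b)*tr(b) - tr(1) = y^2 - 2
reduce: tr(b^3) = tr(b)*tr(b^2) - tr(b) = y^3 - 3*y
tr(b^4) = tr(b)*tr(b^3) - tr(b^2) = y^4 - 4*y^2 + 2
tr(a b^4 a) = tr(a)*tr(b^4 a) - tr(b^4) = x*y^3*z - x^2*y^2 - y^4 - 2*x*y*z + x^2 + 4*y^2 - 2
tr(b^2 a^4 b^2) = tr(a)*tr(a b^4 a^2) - tr(a b^4 a) = x^3*y^3*z - x^4*y^2 - x^2*y^4 - 2*x^3*y*z - 2*x*y^3*z + x^4 + 6*x^2*y^2 + y^4 + 4*x*y*z - 4*x^2 - 4*y^2 + 2
reduce: tr(a b^3 a) = tr(a)*tr(b^3 a) - tr(b^3) = x*y^2*z - x^2*y - y^3 - x*z + 3*y
tr(b^2 a^4 b) = tr(a)*tr(a b^3 a^2) - tr(a b^3 a) = x^3*y^2*z - x^4*y - x^2*y^3 - x^3*z - 2*x*y^2*z + 5*x^2*y + y^3 + 2*x*z - 3*y
reduce: tr(b a^4 b^4) = tr(b)*tr(b^2 a^4 b^2) - tr(b^2 a^4 b) = x^3*y^4*z - x^4*y^3 - x^2*y^5 - 3*x^3*y^2*z - 2*x*y^4*z + 2*x^4*y + 7*x^2*y^3 + y^5 + x^3*z + 6*x*y^2*z - 9*x^2*y - 5*y^3 - 2*x*z + 5*y
reduce: tr(b a b a) = tr(b a)*tr(b a) - tr(1) = z^2 - 2
tr(a b a^2 b) = tr(a)*tr(b a b a) - tr(b a b) = x*z^2 - y*z - x
so tr(a b a^2 b^2) = tr(b)*tr(a b a^2 b) - tr(a b a^2) = x*y*z^2 - x^2*z - y^2*z + z
tr(a b^3 a b a) = tr(b)*tr(a b a^2 b^2) - tr(a b a^2 b) = x*y^2*z^2 - x^2*y*z - y^3*z - x*z^2 + 2*y*z + x
reduce: tr(b a b a b) = tr(b)*tr(a b a b) - tr(a b a) = y*z^2 - x*z - y
so tr(a b^3 a b) = tr(b)*tr(b a b a b) - tr(b a b a) = y^2*z^2 - x*y*z - y^2 - z^2 + 2
reduce: tr(a b^3 a b a^2) = tr(a)*tr(a b^3 a b a) - tr(a b^3 a b) = x^2*y^2*z^2 - x^3*y*z - x*y^3*z - x^2*z^2 - y^2*z^2 + 3*x*y*z + x^2 + y^2 + z^2 - 2
so tr(b a b a^4 b^2) = tr(a)*tr(a b^3 a b a^2) - tr(a b^3 a b a) = x^3*y^2*z^2 - x^4*y*z - x^2*y^3*z - x^3*z^2 - 2*x*y^2*z^2 + 4*x^2*y*z + y^3*z + x^3 + x*y^2 + 2*x*z^2 - 2*y*z - 3*x
tr(b^2 a b a^3) = tr(a)*tr(a b^2 a b a) - tr(a b^2 a b) = x^2*y*z^2 - x^3*z - x*y^2*z - y*z^2 + 2*x*z + y
so tr(b a b a^4 b) = tr(a)*tr(b^2 a b a^3) - tr(b^2 a b a^2) = x^3*y*z^2 - x^4*z - x^2*y^2*z - 2*x*y*z^2 + 3*x^2*z + y^2*z + x*y - z
tr(b a^4 b^4 a) = tr(b)*tr(b a b a^4 b^2) - tr(b a b a^4 b) = x^3*y^3*z^2 - x^4*y^2*z - x^2*y^4*z - 2*x^3*y*z^2 - 2*x*y^3*z^2 + x^4*z + 5*x^2*y^2*z + y^4*z + x^3*y + x*y^3 + 4*x*y*z^2 - 3*x^2*z - 3*y^2*z - 4*x*y + z
reduce: tr(a b^4 a^-1 b a^3) = tr(b a^4 b^4)*tr(a) - tr(b a^4 b^4 a) = x^4*y^4*z - x^5*y^3 - x^3*y^5 - x^3*y^3*z^2 - 2*x^4*y^2*z - x^2*y^4*z + 2*x^5*y + 7*x^3*y^3 + 2*x^3*y*z^2 + x*y^5 + 2*x*y^3*z^2 + x^2*y^2*z - y^4*z - 10*x^3*y - 6*x*y^3 - 4*x*y*z^2 + x^2*z + 3*y^2*z + 9*x*y - z

x^4*y^4*z - x^5*y^3 - x^3*y^5 - x^3*y^3*z^2 - 2*x^4*y^2*z - x^2*y^4*z + 2*x^5*y + 7*x^3*y^3 + 2*x^3*y*z^2 + x*y^5 + 2*x*y^3*z^2 + x^2*y^2*z - y^4*z - 10*x^3*y - 6*x*y^3 - 4*x*y*z^2 + x^2*z + 3*y^2*z + 9*x*y - z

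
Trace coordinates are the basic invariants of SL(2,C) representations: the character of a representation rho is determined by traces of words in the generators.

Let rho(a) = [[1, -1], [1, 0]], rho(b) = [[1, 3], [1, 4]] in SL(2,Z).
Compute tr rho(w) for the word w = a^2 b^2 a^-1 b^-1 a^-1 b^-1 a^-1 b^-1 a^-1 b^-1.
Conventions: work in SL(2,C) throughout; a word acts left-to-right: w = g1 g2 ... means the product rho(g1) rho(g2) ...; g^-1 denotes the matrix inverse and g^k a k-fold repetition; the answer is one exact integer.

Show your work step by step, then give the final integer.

rho(a) = [[1, -1], [1, 0]]
... * rho(a) = [[1, -1], [1, 0]]  ->  [[0, -1], [1, -1]]
... * rho(b) = [[1, 3], [1, 4]]  ->  [[-1, -4], [0, -1]]
... * rho(b) = [[1, 3], [1, 4]]  ->  [[-5, -19], [-1, -4]]
... * rho(a^-1) = [[0, 1], [-1, 1]]  ->  [[19, -24], [4, -5]]
... * rho(b^-1) = [[4, -3], [-1, 1]]  ->  [[100, -81], [21, -17]]
... * rho(a^-1) = [[0, 1], [-1, 1]]  ->  [[81, 19], [17, 4]]
... * rho(b^-1) = [[4, -3], [-1, 1]]  ->  [[305, -224], [64, -47]]
... * rho(a^-1) = [[0, 1], [-1, 1]]  ->  [[224, 81], [47, 17]]
... * rho(b^-1) = [[4, -3], [-1, 1]]  ->  [[815, -591], [171, -124]]
... * rho(a^-1) = [[0, 1], [-1, 1]]  ->  [[591, 224], [124, 47]]
... * rho(b^-1) = [[4, -3], [-1, 1]]  ->  [[2140, -1549], [449, -325]]
tr = 2140 + -325 = 1815

1815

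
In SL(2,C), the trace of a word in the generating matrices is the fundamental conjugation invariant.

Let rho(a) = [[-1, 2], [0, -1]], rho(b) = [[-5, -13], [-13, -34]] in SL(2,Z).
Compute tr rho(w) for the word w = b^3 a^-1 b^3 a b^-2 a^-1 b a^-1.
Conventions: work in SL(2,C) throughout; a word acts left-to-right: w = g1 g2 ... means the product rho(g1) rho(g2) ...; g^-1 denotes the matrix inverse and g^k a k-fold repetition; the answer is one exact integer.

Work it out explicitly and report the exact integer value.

rho(b) = [[-5, -13], [-13, -34]]
... * rho(b) = [[-5, -13], [-13, -34]]  ->  [[194, 507], [507, 1325]]
... * rho(b) = [[-5, -13], [-13, -34]]  ->  [[-7561, -19760], [-19760, -51641]]
... * rho(a^-1) = [[-1, -2], [0, -1]]  ->  [[7561, 34882], [19760, 91161]]
... * rho(b) = [[-5, -13], [-13, -34]]  ->  [[-491271, -1284281], [-1283893, -3356354]]
... * rho(b) = [[-5, -13], [-13, -34]]  ->  [[19152008, 50052077], [50052067, 130806645]]
... * rho(b) = [[-5, -13], [-13, -34]]  ->  [[-746437041, -1950746722], [-1950746720, -5098102801]]
... * rho(a) = [[-1, 2], [0, -1]]  ->  [[746437041, 457872640], [1950746720, 1196609361]]
... * rho(b^-1) = [[-34, 13], [13, -5]]  ->  [[-19426515074, 7414318333], [-50769466787, 19376660555]]
... * rho(b^-1) = [[-34, 13], [13, -5]]  ->  [[756887650845, -289616287627], [1978058457973, -756886371006]]
... * rho(a^-1) = [[-1, -2], [0, -1]]  ->  [[-756887650845, -1224159014063], [-1978058457973, -3199230544940]]
... * rho(b) = [[-5, -13], [-13, -34]]  ->  [[19698505437044, 51460945939127], [51480289374085, 134488598481609]]
... * rho(a^-1) = [[-1, -2], [0, -1]]  ->  [[-19698505437044, -90857956813215], [-51480289374085, -237449177229779]]
tr = -19698505437044 + -237449177229779 = -257147682666823

-257147682666823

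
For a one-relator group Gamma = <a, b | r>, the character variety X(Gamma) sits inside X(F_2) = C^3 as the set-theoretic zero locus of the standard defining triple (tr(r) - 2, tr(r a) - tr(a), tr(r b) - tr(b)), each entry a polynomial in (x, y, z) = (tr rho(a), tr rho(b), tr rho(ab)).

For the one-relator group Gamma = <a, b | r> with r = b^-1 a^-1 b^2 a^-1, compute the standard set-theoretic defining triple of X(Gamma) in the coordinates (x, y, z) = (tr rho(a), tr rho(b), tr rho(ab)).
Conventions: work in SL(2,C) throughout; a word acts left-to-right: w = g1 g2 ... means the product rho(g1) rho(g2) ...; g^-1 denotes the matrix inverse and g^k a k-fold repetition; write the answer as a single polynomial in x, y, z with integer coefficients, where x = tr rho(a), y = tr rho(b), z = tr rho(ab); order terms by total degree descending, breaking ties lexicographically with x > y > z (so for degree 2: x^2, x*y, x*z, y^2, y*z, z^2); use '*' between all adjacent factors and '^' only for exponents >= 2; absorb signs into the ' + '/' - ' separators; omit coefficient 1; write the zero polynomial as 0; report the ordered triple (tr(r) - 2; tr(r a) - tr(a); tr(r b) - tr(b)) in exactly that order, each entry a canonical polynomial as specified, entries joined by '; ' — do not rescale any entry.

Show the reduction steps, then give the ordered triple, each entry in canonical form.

and tr(a^-1 b) = tr(b) tr(a) - tr(b a)   [inverse elimination on a] = x*y - z
and tr(b^2) = tr(b) tr(b) - tr(1)   [square of b] = y^2 - 2
tr(a b^2) = tr(b) tr(a b) - tr(a)   [square of b] = y*z - x
tr(b^2 a b) = tr(b) tr(a b^2) - tr(a b)   [square of b] = y^2*z - x*y - z
tr(a b a b) = tr(a b) tr(a b) - tr(1)   [split at a repeated a] = z^2 - 2
tr(a b a) = tr(a) tr(b a) - tr(b)   [square of a] = x*z - y
tr(b^2 a b a) = tr(b) tr(a b a b) - tr(a b a)   [square of b] = y*z^2 - x*z - y
tr(a^-1 b^2 a b) = tr(b^2 a b) tr(a) - tr(b^2 a b a)   [inverse elimination on a] = x*y^2*z - x^2*y - y*z^2 + y
tr(b^-1 a^-1 b^2 a) = tr(a^-1 b^2 a) tr(b) - tr(a^-1 b^2 a b)   [inverse elimination on b] = -x*y^2*z + x^2*y + y^3 + y*z^2 - 3*y
and tr(b^-1 a^-1 b^2 a^-1) = tr(b^-1 a^-1 b^2) tr(a) - tr(b^-1 a^-1 b^2 a)   [inverse elimination on a] = x*y^2*z - y^3 - y*z^2 - x*z + 3*y
tr(b^2 a^-1) = tr(b^2) tr(a) - tr(b^2 a) = x*y^2 - y*z - x
tr(a^-1 b^2 a^-1) = tr(b^2 a^-1) tr(a) - tr(b^2) = x^2*y^2 - x*y*z - x^2 - y^2 + 2
assemble the triple (tr(r) - 2; tr(r a) - x; tr(r b) - y)

x*y^2*z - y^3 - y*z^2 - x*z + 3*y - 2; x*y - x - z; x^2*y^2 - x*y*z - x^2 - y^2 - y + 2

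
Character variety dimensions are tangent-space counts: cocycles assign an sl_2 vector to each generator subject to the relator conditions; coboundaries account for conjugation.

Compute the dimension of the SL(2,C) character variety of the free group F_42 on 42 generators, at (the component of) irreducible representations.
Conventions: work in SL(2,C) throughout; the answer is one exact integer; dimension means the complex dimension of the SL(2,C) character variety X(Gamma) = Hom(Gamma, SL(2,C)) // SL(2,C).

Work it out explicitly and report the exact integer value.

Gamma = F_42 has 42 generators and no relators.
So Z^1 = (sl_2)^42 in full: dim Z^1 = 126.
dim B^1 = 3: the coboundary map is injective because an irreducible image has centralizer 0 in sl_2.
Therefore dim X = 126 - 3 = 123.

123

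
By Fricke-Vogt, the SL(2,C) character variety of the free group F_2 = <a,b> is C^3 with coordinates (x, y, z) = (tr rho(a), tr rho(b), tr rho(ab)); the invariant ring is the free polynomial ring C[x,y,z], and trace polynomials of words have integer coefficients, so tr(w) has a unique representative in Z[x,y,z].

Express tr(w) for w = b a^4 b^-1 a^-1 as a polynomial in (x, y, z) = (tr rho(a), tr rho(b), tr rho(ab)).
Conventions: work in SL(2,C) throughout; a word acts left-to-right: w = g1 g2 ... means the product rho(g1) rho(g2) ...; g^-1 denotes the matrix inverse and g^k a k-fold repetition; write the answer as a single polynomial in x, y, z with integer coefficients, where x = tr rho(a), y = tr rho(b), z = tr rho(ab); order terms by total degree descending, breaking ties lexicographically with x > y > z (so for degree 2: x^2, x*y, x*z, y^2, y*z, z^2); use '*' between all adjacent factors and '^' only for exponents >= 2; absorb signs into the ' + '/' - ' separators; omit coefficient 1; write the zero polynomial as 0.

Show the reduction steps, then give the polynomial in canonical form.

so tr(a^2) = tr(a)*tr(a) - tr(1) = x^2 - 2
reduce: tr(a^3) = tr(a)*tr(a^2) - tr(a) = x^3 - 3*x
reduce: tr(a^4) = tr(a)*tr(a^3) - tr(a^2) = x^4 - 4*x^2 + 2
so tr(b a^2) = tr(a)*tr(b a) - tr(b) = x*z - y
tr(a^2 b a) = tr(a)*tr(b a^2) - tr(b a) = x^2*z - x*y - z
reduce: tr(a b a^3) = tr(a)*tr(a^2 b a) - tr(a^2 b) = x^3*z - x^2*y - 2*x*z + y
so tr(a b a^4) = tr(a)*tr(a b a^3) - tr(a b a^2) = x^4*z - x^3*y - 3*x^2*z + 2*x*y + z
tr(b a b a) = tr(a b)*tr(a b) - tr(1)   [split at repeated a] = z^2 - 2
tr(b a b) = tr(b)*tr(a b) - tr(a) = y*z - x
tr(a b a b a) = tr(a)*tr(b a b a) - tr(b a b) = x*z^2 - y*z - x
tr(a b a b a^2) = tr(a)*tr(a b a b a) - tr(a b a b) = x^2*z^2 - x*y*z - x^2 - z^2 + 2
tr(a b a^4 b) = tr(a)*tr(a b a b a^2) - tr(a b a b a) = x^3*z^2 - x^2*y*z - x^3 - 2*x*z^2 + y*z + 3*x
reduce: tr(b a^4 b^-1 a) = tr(a b a^4)*tr(b) - tr(a b a^4 b) = x^4*y*z - x^3*y^2 - x^3*z^2 - 2*x^2*y*z + x^3 + 2*x*y^2 + 2*x*z^2 - 3*x
so tr(b a^4 b^-1 a^-1) = tr(b a^4 b^-1)*tr(a) - tr(b a^4 b^-1 a) = -x^4*y*z + x^5 + x^3*y^2 + x^3*z^2 + 2*x^2*y*z - 5*x^3 - 2*x*y^2 - 2*x*z^2 + 5*x

-x^4*y*z + x^5 + x^3*y^2 + x^3*z^2 + 2*x^2*y*z - 5*x^3 - 2*x*y^2 - 2*x*z^2 + 5*x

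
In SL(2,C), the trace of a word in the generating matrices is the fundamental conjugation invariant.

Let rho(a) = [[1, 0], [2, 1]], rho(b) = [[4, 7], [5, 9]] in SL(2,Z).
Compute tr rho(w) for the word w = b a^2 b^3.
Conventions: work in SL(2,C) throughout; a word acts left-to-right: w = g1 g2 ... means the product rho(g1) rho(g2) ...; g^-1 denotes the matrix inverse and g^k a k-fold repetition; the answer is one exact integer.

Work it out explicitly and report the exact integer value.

88675

rho(b) = [[4, 7], [5, 9]]
... * rho(a) = [[1, 0], [2, 1]]  ->  [[18, 7], [23, 9]]
... * rho(a) = [[1, 0], [2, 1]]  ->  [[32, 7], [41, 9]]
... * rho(b) = [[4, 7], [5, 9]]  ->  [[163, 287], [209, 368]]
... * rho(b) = [[4, 7], [5, 9]]  ->  [[2087, 3724], [2676, 4775]]
... * rho(b) = [[4, 7], [5, 9]]  ->  [[26968, 48125], [34579, 61707]]
tr = 26968 + 61707 = 88675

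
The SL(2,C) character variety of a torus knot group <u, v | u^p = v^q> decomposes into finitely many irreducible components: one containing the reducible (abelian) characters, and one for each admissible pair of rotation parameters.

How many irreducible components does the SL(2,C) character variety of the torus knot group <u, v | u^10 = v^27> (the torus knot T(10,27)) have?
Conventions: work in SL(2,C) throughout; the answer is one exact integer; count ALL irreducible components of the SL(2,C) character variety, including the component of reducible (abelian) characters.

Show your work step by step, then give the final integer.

Gamma = < u, v | u^10 = v^27 > (torus knot T(10,27)); the central element u^10 = v^27 acts as +I or -I in any irreducible SL(2,C) representation.
On an irreducible component, tr(u) is locked at 2*cos(pi*alpha/10) for some alpha in 1..9, and tr(v) at 2*cos(pi*beta/27) for some beta in 1..26.
u^10 = (-1)^alpha I and v^27 = (-1)^beta I must agree, so alpha and beta have equal parity.
Counting: 5 odd alphas x 13 odd betas + 4 even alphas x 13 even betas = 65 + 52 = 117.
Total: 117 irreducible-character components + 1 reducible (abelian) component = 118.

118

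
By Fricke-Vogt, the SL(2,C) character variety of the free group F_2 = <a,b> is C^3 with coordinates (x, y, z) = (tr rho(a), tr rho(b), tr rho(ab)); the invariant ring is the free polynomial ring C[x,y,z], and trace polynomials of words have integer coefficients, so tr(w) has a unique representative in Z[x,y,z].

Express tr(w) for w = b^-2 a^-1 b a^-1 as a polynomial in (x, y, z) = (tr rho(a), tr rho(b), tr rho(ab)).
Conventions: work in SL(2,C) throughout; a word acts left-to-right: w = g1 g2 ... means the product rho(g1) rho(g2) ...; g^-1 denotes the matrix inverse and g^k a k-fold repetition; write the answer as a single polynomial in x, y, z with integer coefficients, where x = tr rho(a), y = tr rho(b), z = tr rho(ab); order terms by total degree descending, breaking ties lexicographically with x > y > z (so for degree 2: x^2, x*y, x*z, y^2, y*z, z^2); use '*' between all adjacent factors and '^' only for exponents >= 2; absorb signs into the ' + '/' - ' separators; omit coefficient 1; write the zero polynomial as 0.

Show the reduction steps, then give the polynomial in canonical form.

trace(a^-1) = trace(a) = x
apply: trace(b a b) = trace(b) * trace(a b) - trace(a) = y*z - x
trace(b a b a) = trace(a b) * trace(a b) - trace(1) = z^2 - 2
trace(a b a^-1 b) = trace(b a b) * trace(a) - trace(b a b a) = x*y*z - x^2 - z^2 + 2
trace(b a^-1 b^-1 a) = trace(a b a^-1) * trace(b) - trace(a b a^-1 b) = -x*y*z + x^2 + y^2 + z^2 - 2
use: trace(b^-1 a^-1 b a^-1) = trace(b a^-1 b^-1) * trace(a) - trace(b a^-1 b^-1 a) = x*y*z - y^2 - z^2 + 2
apply: trace(a^-1 b) = trace(b) * trace(a) - trace(b a) = x*y - z
trace(a^-1 b a^-1) = trace(a^-1 b) * trace(a) - trace(a^-1 b a) = x^2*y - x*z - y
trace(b^-2 a^-1 b a^-1) = trace(b^-1 a^-1 b a^-1) * trace(b) - trace(b^-1 a^-1 b a^-1 b) = x*y^2*z - x^2*y - y^3 - y*z^2 + x*z + 3*y

x*y^2*z - x^2*y - y^3 - y*z^2 + x*z + 3*y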